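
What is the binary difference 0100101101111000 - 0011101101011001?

Method 1 - Direct subtraction (column by column from the right: bit − bit − borrow-in; if negative, add 2 and borrow 1 from the next column):
borrow: 0110000000111110
        0100101101111000
-       0011101101011001
------------------------
        0001000000011111

Method 2 - Add two's complement:
Two's complement of 0011101101011001: invert → 1100010010100110, add 1 → 1100010010100111
  0100101101111000
+ 1100010010100111
------------------
 10001000000011111  (end carry out of the top bit = 1)
Discarding the end carry: 0001000000011111
Decimal check:
  0100101101111000 = 16384 + 2048 + 512 + 256 + 64 + 32 + 16 + 8 = 19320
  0011101101011001 = 8192 + 4096 + 2048 + 512 + 256 + 64 + 16 + 8 + 1 = 15193
  19320 - 15193 = 4127, and 0001000000011111 = 4096 + 16 + 8 + 4 + 2 + 1 = 4127 ✓



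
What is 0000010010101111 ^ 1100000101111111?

XOR: 1 when bits differ
  0000010010101111
^ 1100000101111111
------------------
  1100010111010000
Decimal: 1199 ^ 49535 = 50640



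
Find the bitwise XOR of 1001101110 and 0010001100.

XOR: 1 when bits differ
  1001101110
^ 0010001100
------------
  1011100010
Decimal: 622 ^ 140 = 738



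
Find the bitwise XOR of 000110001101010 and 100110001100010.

XOR: 1 when bits differ
  000110001101010
^ 100110001100010
-----------------
  100000000001000
Decimal: 3178 ^ 19554 = 16392



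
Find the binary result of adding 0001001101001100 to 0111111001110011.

Add column by column from the right: bit + bit + carry-in; write the sum mod 2, carry 1 when the sum is 2 or 3.
carry:  1111110010000000
        0001001101001100
+       0111111001110011
------------------------
       01001000110111111
(the carry out of the leftmost column, 0, becomes the leading bit)
Decimal check:
  0001001101001100 = 4096 + 512 + 256 + 64 + 8 + 4 = 4940
  0111111001110011 = 16384 + 8192 + 4096 + 2048 + 1024 + 512 + 64 + 32 + 16 + 2 + 1 = 32371
  4940 + 32371 = 37311, and 01001000110111111 = 32768 + 4096 + 256 + 128 + 32 + 16 + 8 + 4 + 2 + 1 = 37311 ✓



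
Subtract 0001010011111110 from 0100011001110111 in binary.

Method 1 - Direct subtraction (column by column from the right: bit − bit − borrow-in; if negative, add 2 and borrow 1 from the next column):
borrow: 0110001111110000
        0100011001110111
-       0001010011111110
------------------------
        0011000101111001

Method 2 - Add two's complement:
Two's complement of 0001010011111110: invert → 1110101100000001, add 1 → 1110101100000010
  0100011001110111
+ 1110101100000010
------------------
 10011000101111001  (end carry out of the top bit = 1)
Discarding the end carry: 0011000101111001
Decimal check:
  0100011001110111 = 16384 + 1024 + 512 + 64 + 32 + 16 + 4 + 2 + 1 = 18039
  0001010011111110 = 4096 + 1024 + 128 + 64 + 32 + 16 + 8 + 4 + 2 = 5374
  18039 - 5374 = 12665, and 0011000101111001 = 8192 + 4096 + 256 + 64 + 32 + 16 + 8 + 1 = 12665 ✓



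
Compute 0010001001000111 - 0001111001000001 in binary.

Method 1 - Direct subtraction (column by column from the right: bit − bit − borrow-in; if negative, add 2 and borrow 1 from the next column):
borrow: 0011100000000000
        0010001001000111
-       0001111001000001
------------------------
        0000010000000110

Method 2 - Add two's complement:
Two's complement of 0001111001000001: invert → 1110000110111110, add 1 → 1110000110111111
  0010001001000111
+ 1110000110111111
------------------
 10000010000000110  (end carry out of the top bit = 1)
Discarding the end carry: 0000010000000110
Decimal check:
  0010001001000111 = 8192 + 512 + 64 + 4 + 2 + 1 = 8775
  0001111001000001 = 4096 + 2048 + 1024 + 512 + 64 + 1 = 7745
  8775 - 7745 = 1030, and 0000010000000110 = 1024 + 4 + 2 = 1030 ✓



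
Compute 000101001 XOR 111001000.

XOR: 1 when bits differ
  000101001
^ 111001000
-----------
  111100001
Decimal: 41 ^ 456 = 481



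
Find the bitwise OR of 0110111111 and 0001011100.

OR: 1 when either bit is 1
  0110111111
| 0001011100
------------
  0111111111
Decimal: 447 | 92 = 511



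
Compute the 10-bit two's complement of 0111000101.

Original: 0111000101
Step 1 - Invert all bits: 1000111010
Step 2 - Add 1: 1000111011
Verification: 0111000101 + 1000111011 = 10000000000; discarding the end carry (carry out of the top bit) leaves the 10-bit value 0000000000, as required for x + (-x)



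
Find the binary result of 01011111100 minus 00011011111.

Method 1 - Direct subtraction (column by column from the right: bit − bit − borrow-in; if negative, add 2 and borrow 1 from the next column):
borrow: 00000111110
        01011111100
-       00011011111
-------------------
        01000011101

Method 2 - Add two's complement:
Two's complement of 00011011111: invert → 11100100000, add 1 → 11100100001
  01011111100
+ 11100100001
-------------
 101000011101  (end carry out of the top bit = 1)
Discarding the end carry: 01000011101
Decimal check:
  01011111100 = 512 + 128 + 64 + 32 + 16 + 8 + 4 = 764
  00011011111 = 128 + 64 + 16 + 8 + 4 + 2 + 1 = 223
  764 - 223 = 541, and 01000011101 = 512 + 16 + 8 + 4 + 1 = 541 ✓



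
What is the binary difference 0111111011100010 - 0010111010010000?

Method 1 - Direct subtraction (column by column from the right: bit − bit − borrow-in; if negative, add 2 and borrow 1 from the next column):
borrow: 0000000000100000
        0111111011100010
-       0010111010010000
------------------------
        0101000001010010

Method 2 - Add two's complement:
Two's complement of 0010111010010000: invert → 1101000101101111, add 1 → 1101000101110000
  0111111011100010
+ 1101000101110000
------------------
 10101000001010010  (end carry out of the top bit = 1)
Discarding the end carry: 0101000001010010
Decimal check:
  0111111011100010 = 16384 + 8192 + 4096 + 2048 + 1024 + 512 + 128 + 64 + 32 + 2 = 32482
  0010111010010000 = 8192 + 2048 + 1024 + 512 + 128 + 16 = 11920
  32482 - 11920 = 20562, and 0101000001010010 = 16384 + 4096 + 64 + 16 + 2 = 20562 ✓



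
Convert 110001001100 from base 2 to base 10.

Sum of powers of 2 for each 1-bit:
2^2 + 2^3 + 2^6 + 2^10 + 2^11
= 4 + 8 + 64 + 1024 + 2048
= 3148



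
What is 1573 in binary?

Using repeated division by 2:
1573 ÷ 2 = 786 remainder 1
786 ÷ 2 = 393 remainder 0
393 ÷ 2 = 196 remainder 1
196 ÷ 2 = 98 remainder 0
98 ÷ 2 = 49 remainder 0
49 ÷ 2 = 24 remainder 1
24 ÷ 2 = 12 remainder 0
12 ÷ 2 = 6 remainder 0
6 ÷ 2 = 3 remainder 0
3 ÷ 2 = 1 remainder 1
1 ÷ 2 = 0 remainder 1
Reading remainders bottom to top: 11000100101



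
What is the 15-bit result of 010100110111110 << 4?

Original: 010100110111110 (decimal 10686)
Shift left by 4 positions
Append 4 zeros on the right and drop the 4 high bits that overflow the 15-bit width
Result: 001101111100000 (decimal 7136)
Equivalent: 10686 << 4 = 10686 × 2^4 = 170976, truncated to 15 bits = 7136



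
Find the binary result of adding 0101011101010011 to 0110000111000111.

Add column by column from the right: bit + bit + carry-in; write the sum mod 2, carry 1 when the sum is 2 or 3.
carry:  1000111110001110
        0101011101010011
+       0110000111000111
------------------------
       01011100100011010
(the carry out of the leftmost column, 0, becomes the leading bit)
Decimal check:
  0101011101010011 = 16384 + 4096 + 1024 + 512 + 256 + 64 + 16 + 2 + 1 = 22355
  0110000111000111 = 16384 + 8192 + 256 + 128 + 64 + 4 + 2 + 1 = 25031
  22355 + 25031 = 47386, and 01011100100011010 = 32768 + 8192 + 4096 + 2048 + 256 + 16 + 8 + 2 = 47386 ✓



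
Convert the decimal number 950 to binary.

Using repeated division by 2:
950 ÷ 2 = 475 remainder 0
475 ÷ 2 = 237 remainder 1
237 ÷ 2 = 118 remainder 1
118 ÷ 2 = 59 remainder 0
59 ÷ 2 = 29 remainder 1
29 ÷ 2 = 14 remainder 1
14 ÷ 2 = 7 remainder 0
7 ÷ 2 = 3 remainder 1
3 ÷ 2 = 1 remainder 1
1 ÷ 2 = 0 remainder 1
Reading remainders bottom to top: 1110110110



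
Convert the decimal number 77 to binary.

Using repeated division by 2:
77 ÷ 2 = 38 remainder 1
38 ÷ 2 = 19 remainder 0
19 ÷ 2 = 9 remainder 1
9 ÷ 2 = 4 remainder 1
4 ÷ 2 = 2 remainder 0
2 ÷ 2 = 1 remainder 0
1 ÷ 2 = 0 remainder 1
Reading remainders bottom to top: 1001101



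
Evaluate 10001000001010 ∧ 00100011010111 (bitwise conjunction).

AND: 1 only when both bits are 1
  10001000001010
& 00100011010111
----------------
  00000000000010
Decimal: 8714 & 2263 = 2



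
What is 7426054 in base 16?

Using repeated division by 16 (digits 10–15 are A–F):
7426054 ÷ 16 = 464128 remainder 6
464128 ÷ 16 = 29008 remainder 0
29008 ÷ 16 = 1813 remainder 0
1813 ÷ 16 = 113 remainder 5
113 ÷ 16 = 7 remainder 1
7 ÷ 16 = 0 remainder 7
Reading remainders bottom to top: 715006



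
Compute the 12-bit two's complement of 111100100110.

Original (sign bit 1, negative): 111100100110
Step 1 - Invert all bits: 000011011001
Step 2 - Add 1: 000011011010
Verification: 111100100110 + 000011011010 = 1000000000000; discarding the end carry (carry out of the top bit) leaves the 12-bit value 000000000000, as required for x + (-x)



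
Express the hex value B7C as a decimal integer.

Expand by place value (powers of 16):
Digit values: B = 11, C = 12
B7C = 11 × 16^2 + 7 × 16^1 + 12 × 16^0
= 11 × 256 + 7 × 16 + 12 × 1
= 2816 + 112 + 12
= 2940



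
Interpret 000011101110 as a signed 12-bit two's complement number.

Binary: 000011101110
Sign bit: 0 (non-negative)
Read directly as an unsigned value:
000011101110 = 128 + 64 + 32 + 8 + 4 + 2 = 238
Value: 238



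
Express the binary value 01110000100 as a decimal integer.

Sum of powers of 2 for each 1-bit:
2^2 + 2^7 + 2^8 + 2^9
= 4 + 128 + 256 + 512
= 900



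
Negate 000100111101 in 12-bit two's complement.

Original: 000100111101
Step 1 - Invert all bits: 111011000010
Step 2 - Add 1: 111011000011
Verification: 000100111101 + 111011000011 = 1000000000000; discarding the end carry (carry out of the top bit) leaves the 12-bit value 000000000000, as required for x + (-x)



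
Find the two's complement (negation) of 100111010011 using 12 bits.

Original (sign bit 1, negative): 100111010011
Step 1 - Invert all bits: 011000101100
Step 2 - Add 1: 011000101101
Verification: 100111010011 + 011000101101 = 1000000000000; discarding the end carry (carry out of the top bit) leaves the 12-bit value 000000000000, as required for x + (-x)



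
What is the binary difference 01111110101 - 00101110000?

Method 1 - Direct subtraction (column by column from the right: bit − bit − borrow-in; if negative, add 2 and borrow 1 from the next column):
borrow: 00000000000
        01111110101
-       00101110000
-------------------
        01010000101

Method 2 - Add two's complement:
Two's complement of 00101110000: invert → 11010001111, add 1 → 11010010000
  01111110101
+ 11010010000
-------------
 101010000101  (end carry out of the top bit = 1)
Discarding the end carry: 01010000101
Decimal check:
  01111110101 = 512 + 256 + 128 + 64 + 32 + 16 + 4 + 1 = 1013
  00101110000 = 256 + 64 + 32 + 16 = 368
  1013 - 368 = 645, and 01010000101 = 512 + 128 + 4 + 1 = 645 ✓



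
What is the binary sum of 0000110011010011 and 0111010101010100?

Add column by column from the right: bit + bit + carry-in; write the sum mod 2, carry 1 when the sum is 2 or 3.
carry:  1111101110100000
        0000110011010011
+       0111010101010100
------------------------
       01000001000100111
(the carry out of the leftmost column, 0, becomes the leading bit)
Decimal check:
  0000110011010011 = 2048 + 1024 + 128 + 64 + 16 + 2 + 1 = 3283
  0111010101010100 = 16384 + 8192 + 4096 + 1024 + 256 + 64 + 16 + 4 = 30036
  3283 + 30036 = 33319, and 01000001000100111 = 32768 + 512 + 32 + 4 + 2 + 1 = 33319 ✓



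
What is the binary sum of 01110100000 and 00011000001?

Add column by column from the right: bit + bit + carry-in; write the sum mod 2, carry 1 when the sum is 2 or 3.
carry:  11100000000
        01110100000
+       00011000001
-------------------
       010001100001
(the carry out of the leftmost column, 0, becomes the leading bit)
Decimal check:
  01110100000 = 512 + 256 + 128 + 32 = 928
  00011000001 = 128 + 64 + 1 = 193
  928 + 193 = 1121, and 010001100001 = 1024 + 64 + 32 + 1 = 1121 ✓



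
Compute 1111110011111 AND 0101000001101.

AND: 1 only when both bits are 1
  1111110011111
& 0101000001101
---------------
  0101000001101
Decimal: 8095 & 2573 = 2573



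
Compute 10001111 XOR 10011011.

XOR: 1 when bits differ
  10001111
^ 10011011
----------
  00010100
Decimal: 143 ^ 155 = 20



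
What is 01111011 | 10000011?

OR: 1 when either bit is 1
  01111011
| 10000011
----------
  11111011
Decimal: 123 | 131 = 251



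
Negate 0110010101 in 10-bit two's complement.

Original: 0110010101
Step 1 - Invert all bits: 1001101010
Step 2 - Add 1: 1001101011
Verification: 0110010101 + 1001101011 = 10000000000; discarding the end carry (carry out of the top bit) leaves the 10-bit value 0000000000, as required for x + (-x)



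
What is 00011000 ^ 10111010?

XOR: 1 when bits differ
  00011000
^ 10111010
----------
  10100010
Decimal: 24 ^ 186 = 162



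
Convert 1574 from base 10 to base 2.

Using repeated division by 2:
1574 ÷ 2 = 787 remainder 0
787 ÷ 2 = 393 remainder 1
393 ÷ 2 = 196 remainder 1
196 ÷ 2 = 98 remainder 0
98 ÷ 2 = 49 remainder 0
49 ÷ 2 = 24 remainder 1
24 ÷ 2 = 12 remainder 0
12 ÷ 2 = 6 remainder 0
6 ÷ 2 = 3 remainder 0
3 ÷ 2 = 1 remainder 1
1 ÷ 2 = 0 remainder 1
Reading remainders bottom to top: 11000100110



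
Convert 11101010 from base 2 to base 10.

Sum of powers of 2 for each 1-bit:
2^1 + 2^3 + 2^5 + 2^6 + 2^7
= 2 + 8 + 32 + 64 + 128
= 234



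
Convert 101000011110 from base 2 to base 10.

Sum of powers of 2 for each 1-bit:
2^1 + 2^2 + 2^3 + 2^4 + 2^9 + 2^11
= 2 + 4 + 8 + 16 + 512 + 2048
= 2590



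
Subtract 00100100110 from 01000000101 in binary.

Method 1 - Direct subtraction (column by column from the right: bit − bit − borrow-in; if negative, add 2 and borrow 1 from the next column):
borrow: 01111111100
        01000000101
-       00100100110
-------------------
        00011011111

Method 2 - Add two's complement:
Two's complement of 00100100110: invert → 11011011001, add 1 → 11011011010
  01000000101
+ 11011011010
-------------
 100011011111  (end carry out of the top bit = 1)
Discarding the end carry: 00011011111
Decimal check:
  01000000101 = 512 + 4 + 1 = 517
  00100100110 = 256 + 32 + 4 + 2 = 294
  517 - 294 = 223, and 00011011111 = 128 + 64 + 16 + 8 + 4 + 2 + 1 = 223 ✓



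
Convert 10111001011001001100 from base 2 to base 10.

Sum of powers of 2 for each 1-bit:
2^2 + 2^3 + 2^6 + 2^9 + 2^10 + 2^12 + 2^15 + 2^16 + 2^17 + 2^19
= 4 + 8 + 64 + 512 + 1024 + 4096 + 32768 + 65536 + 131072 + 524288
= 759372



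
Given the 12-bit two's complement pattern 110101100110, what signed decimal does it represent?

Binary: 110101100110
Sign bit: 1 (negative)
Invert: 001010011001
Add 1:  001010011010
Magnitude: 001010011010 = 512 + 128 + 16 + 8 + 2 = 666
Value: -666



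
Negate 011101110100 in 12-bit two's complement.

Original: 011101110100
Step 1 - Invert all bits: 100010001011
Step 2 - Add 1: 100010001100
Verification: 011101110100 + 100010001100 = 1000000000000; discarding the end carry (carry out of the top bit) leaves the 12-bit value 000000000000, as required for x + (-x)



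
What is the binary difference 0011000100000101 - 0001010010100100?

Method 1 - Direct subtraction (column by column from the right: bit − bit − borrow-in; if negative, add 2 and borrow 1 from the next column):
borrow: 0011100111000000
        0011000100000101
-       0001010010100100
------------------------
        0001110001100001

Method 2 - Add two's complement:
Two's complement of 0001010010100100: invert → 1110101101011011, add 1 → 1110101101011100
  0011000100000101
+ 1110101101011100
------------------
 10001110001100001  (end carry out of the top bit = 1)
Discarding the end carry: 0001110001100001
Decimal check:
  0011000100000101 = 8192 + 4096 + 256 + 4 + 1 = 12549
  0001010010100100 = 4096 + 1024 + 128 + 32 + 4 = 5284
  12549 - 5284 = 7265, and 0001110001100001 = 4096 + 2048 + 1024 + 64 + 32 + 1 = 7265 ✓



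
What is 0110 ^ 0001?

XOR: 1 when bits differ
  0110
^ 0001
------
  0111
Decimal: 6 ^ 1 = 7



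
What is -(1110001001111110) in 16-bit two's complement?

Original (sign bit 1, negative): 1110001001111110
Step 1 - Invert all bits: 0001110110000001
Step 2 - Add 1: 0001110110000010
Verification: 1110001001111110 + 0001110110000010 = 10000000000000000; discarding the end carry (carry out of the top bit) leaves the 16-bit value 0000000000000000, as required for x + (-x)



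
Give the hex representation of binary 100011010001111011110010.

Group into 4-bit nibbles from right:
  1000 = 8
  1101 = D
  0001 = 1
  1110 = E
  1111 = F
  0010 = 2
Result: 8D1EF2



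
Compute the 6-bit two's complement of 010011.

Original: 010011
Step 1 - Invert all bits: 101100
Step 2 - Add 1: 101101
Verification: 010011 + 101101 = 1000000; discarding the end carry (carry out of the top bit) leaves the 6-bit value 000000, as required for x + (-x)



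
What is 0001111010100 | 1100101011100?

OR: 1 when either bit is 1
  0001111010100
| 1100101011100
---------------
  1101111011100
Decimal: 980 | 6492 = 7132



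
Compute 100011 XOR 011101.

XOR: 1 when bits differ
  100011
^ 011101
--------
  111110
Decimal: 35 ^ 29 = 62



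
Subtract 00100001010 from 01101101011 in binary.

Method 1 - Direct subtraction (column by column from the right: bit − bit − borrow-in; if negative, add 2 and borrow 1 from the next column):
borrow: 00000000000
        01101101011
-       00100001010
-------------------
        01001100001

Method 2 - Add two's complement:
Two's complement of 00100001010: invert → 11011110101, add 1 → 11011110110
  01101101011
+ 11011110110
-------------
 101001100001  (end carry out of the top bit = 1)
Discarding the end carry: 01001100001
Decimal check:
  01101101011 = 512 + 256 + 64 + 32 + 8 + 2 + 1 = 875
  00100001010 = 256 + 8 + 2 = 266
  875 - 266 = 609, and 01001100001 = 512 + 64 + 32 + 1 = 609 ✓



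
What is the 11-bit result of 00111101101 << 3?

Original: 00111101101 (decimal 493)
Shift left by 3 positions
Append 3 zeros on the right and drop the 3 high bits that overflow the 11-bit width
Result: 11101101000 (decimal 1896)
Equivalent: 493 << 3 = 493 × 2^3 = 3944, truncated to 11 bits = 1896



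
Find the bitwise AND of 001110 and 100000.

AND: 1 only when both bits are 1
  001110
& 100000
--------
  000000
Decimal: 14 & 32 = 0



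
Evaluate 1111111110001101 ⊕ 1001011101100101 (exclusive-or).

XOR: 1 when bits differ
  1111111110001101
^ 1001011101100101
------------------
  0110100011101000
Decimal: 65421 ^ 38757 = 26856



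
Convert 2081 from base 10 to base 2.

Using repeated division by 2:
2081 ÷ 2 = 1040 remainder 1
1040 ÷ 2 = 520 remainder 0
520 ÷ 2 = 260 remainder 0
260 ÷ 2 = 130 remainder 0
130 ÷ 2 = 65 remainder 0
65 ÷ 2 = 32 remainder 1
32 ÷ 2 = 16 remainder 0
16 ÷ 2 = 8 remainder 0
8 ÷ 2 = 4 remainder 0
4 ÷ 2 = 2 remainder 0
2 ÷ 2 = 1 remainder 0
1 ÷ 2 = 0 remainder 1
Reading remainders bottom to top: 100000100001



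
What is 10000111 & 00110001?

AND: 1 only when both bits are 1
  10000111
& 00110001
----------
  00000001
Decimal: 135 & 49 = 1



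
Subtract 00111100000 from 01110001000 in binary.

Method 1 - Direct subtraction (column by column from the right: bit − bit − borrow-in; if negative, add 2 and borrow 1 from the next column):
borrow: 01111000000
        01110001000
-       00111100000
-------------------
        00110101000

Method 2 - Add two's complement:
Two's complement of 00111100000: invert → 11000011111, add 1 → 11000100000
  01110001000
+ 11000100000
-------------
 100110101000  (end carry out of the top bit = 1)
Discarding the end carry: 00110101000
Decimal check:
  01110001000 = 512 + 256 + 128 + 8 = 904
  00111100000 = 256 + 128 + 64 + 32 = 480
  904 - 480 = 424, and 00110101000 = 256 + 128 + 32 + 8 = 424 ✓



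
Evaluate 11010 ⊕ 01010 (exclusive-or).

XOR: 1 when bits differ
  11010
^ 01010
-------
  10000
Decimal: 26 ^ 10 = 16



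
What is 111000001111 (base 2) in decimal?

Sum of powers of 2 for each 1-bit:
2^0 + 2^1 + 2^2 + 2^3 + 2^9 + 2^10 + 2^11
= 1 + 2 + 4 + 8 + 512 + 1024 + 2048
= 3599



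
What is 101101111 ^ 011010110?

XOR: 1 when bits differ
  101101111
^ 011010110
-----------
  110111001
Decimal: 367 ^ 214 = 441



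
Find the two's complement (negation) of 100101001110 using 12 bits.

Original (sign bit 1, negative): 100101001110
Step 1 - Invert all bits: 011010110001
Step 2 - Add 1: 011010110010
Verification: 100101001110 + 011010110010 = 1000000000000; discarding the end carry (carry out of the top bit) leaves the 12-bit value 000000000000, as required for x + (-x)



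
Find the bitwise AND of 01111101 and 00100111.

AND: 1 only when both bits are 1
  01111101
& 00100111
----------
  00100101
Decimal: 125 & 39 = 37



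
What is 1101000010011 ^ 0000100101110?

XOR: 1 when bits differ
  1101000010011
^ 0000100101110
---------------
  1101100111101
Decimal: 6675 ^ 302 = 6973



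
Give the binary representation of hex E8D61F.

Convert each hex digit to 4 bits:
  E = 1110
  8 = 1000
  D = 1101
  6 = 0110
  1 = 0001
  F = 1111
Concatenate: 111010001101011000011111



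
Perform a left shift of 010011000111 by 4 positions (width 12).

Original: 010011000111 (decimal 1223)
Shift left by 4 positions
Append 4 zeros on the right and drop the 4 high bits that overflow the 12-bit width
Result: 110001110000 (decimal 3184)
Equivalent: 1223 << 4 = 1223 × 2^4 = 19568, truncated to 12 bits = 3184



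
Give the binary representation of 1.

Using repeated division by 2:
1 ÷ 2 = 0 remainder 1
Reading remainders bottom to top: 1



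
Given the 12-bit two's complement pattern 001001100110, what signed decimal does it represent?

Binary: 001001100110
Sign bit: 0 (non-negative)
Read directly as an unsigned value:
001001100110 = 512 + 64 + 32 + 4 + 2 = 614
Value: 614



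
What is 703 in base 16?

Using repeated division by 16 (digits 10–15 are A–F):
703 ÷ 16 = 43 remainder 15 (F)
43 ÷ 16 = 2 remainder 11 (B)
2 ÷ 16 = 0 remainder 2
Reading remainders bottom to top: 2BF



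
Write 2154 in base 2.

Using repeated division by 2:
2154 ÷ 2 = 1077 remainder 0
1077 ÷ 2 = 538 remainder 1
538 ÷ 2 = 269 remainder 0
269 ÷ 2 = 134 remainder 1
134 ÷ 2 = 67 remainder 0
67 ÷ 2 = 33 remainder 1
33 ÷ 2 = 16 remainder 1
16 ÷ 2 = 8 remainder 0
8 ÷ 2 = 4 remainder 0
4 ÷ 2 = 2 remainder 0
2 ÷ 2 = 1 remainder 0
1 ÷ 2 = 0 remainder 1
Reading remainders bottom to top: 100001101010



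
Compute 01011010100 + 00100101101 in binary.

Add column by column from the right: bit + bit + carry-in; write the sum mod 2, carry 1 when the sum is 2 or 3.
carry:  11111111000
        01011010100
+       00100101101
-------------------
       010000000001
(the carry out of the leftmost column, 0, becomes the leading bit)
Decimal check:
  01011010100 = 512 + 128 + 64 + 16 + 4 = 724
  00100101101 = 256 + 32 + 8 + 4 + 1 = 301
  724 + 301 = 1025, and 010000000001 = 1024 + 1 = 1025 ✓



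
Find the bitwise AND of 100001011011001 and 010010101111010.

AND: 1 only when both bits are 1
  100001011011001
& 010010101111010
-----------------
  000000001011000
Decimal: 17113 & 9594 = 88



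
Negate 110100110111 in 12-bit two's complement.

Original (sign bit 1, negative): 110100110111
Step 1 - Invert all bits: 001011001000
Step 2 - Add 1: 001011001001
Verification: 110100110111 + 001011001001 = 1000000000000; discarding the end carry (carry out of the top bit) leaves the 12-bit value 000000000000, as required for x + (-x)



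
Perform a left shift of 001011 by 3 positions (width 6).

Original: 001011 (decimal 11)
Shift left by 3 positions
Append 3 zeros on the right and drop the 3 high bits that overflow the 6-bit width
Result: 011000 (decimal 24)
Equivalent: 11 << 3 = 11 × 2^3 = 88, truncated to 6 bits = 24



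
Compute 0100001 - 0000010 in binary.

Method 1 - Direct subtraction (column by column from the right: bit − bit − borrow-in; if negative, add 2 and borrow 1 from the next column):
borrow: 0111100
        0100001
-       0000010
---------------
        0011111

Method 2 - Add two's complement:
Two's complement of 0000010: invert → 1111101, add 1 → 1111110
  0100001
+ 1111110
---------
 10011111  (end carry out of the top bit = 1)
Discarding the end carry: 0011111
Decimal check:
  0100001 = 32 + 1 = 33
  0000010 = 2
  33 - 2 = 31, and 0011111 = 16 + 8 + 4 + 2 + 1 = 31 ✓



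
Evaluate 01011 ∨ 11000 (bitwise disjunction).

OR: 1 when either bit is 1
  01011
| 11000
-------
  11011
Decimal: 11 | 24 = 27



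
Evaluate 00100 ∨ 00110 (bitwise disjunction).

OR: 1 when either bit is 1
  00100
| 00110
-------
  00110
Decimal: 4 | 6 = 6



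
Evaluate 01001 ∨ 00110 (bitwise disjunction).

OR: 1 when either bit is 1
  01001
| 00110
-------
  01111
Decimal: 9 | 6 = 15



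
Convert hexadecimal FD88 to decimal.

Expand by place value (powers of 16):
Digit values: F = 15, D = 13
FD88 = 15 × 16^3 + 13 × 16^2 + 8 × 16^1 + 8 × 16^0
= 15 × 4096 + 13 × 256 + 8 × 16 + 8 × 1
= 61440 + 3328 + 128 + 8
= 64904



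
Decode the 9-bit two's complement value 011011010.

Binary: 011011010
Sign bit: 0 (non-negative)
Read directly as an unsigned value:
011011010 = 128 + 64 + 16 + 8 + 2 = 218
Value: 218



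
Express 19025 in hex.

Using repeated division by 16 (digits 10–15 are A–F):
19025 ÷ 16 = 1189 remainder 1
1189 ÷ 16 = 74 remainder 5
74 ÷ 16 = 4 remainder 10 (A)
4 ÷ 16 = 0 remainder 4
Reading remainders bottom to top: 4A51



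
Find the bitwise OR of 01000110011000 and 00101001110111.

OR: 1 when either bit is 1
  01000110011000
| 00101001110111
----------------
  01101111111111
Decimal: 4504 | 2679 = 7167



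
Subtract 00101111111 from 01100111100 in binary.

Method 1 - Direct subtraction (column by column from the right: bit − bit − borrow-in; if negative, add 2 and borrow 1 from the next column):
borrow: 01111111110
        01100111100
-       00101111111
-------------------
        00110111101

Method 2 - Add two's complement:
Two's complement of 00101111111: invert → 11010000000, add 1 → 11010000001
  01100111100
+ 11010000001
-------------
 100110111101  (end carry out of the top bit = 1)
Discarding the end carry: 00110111101
Decimal check:
  01100111100 = 512 + 256 + 32 + 16 + 8 + 4 = 828
  00101111111 = 256 + 64 + 32 + 16 + 8 + 4 + 2 + 1 = 383
  828 - 383 = 445, and 00110111101 = 256 + 128 + 32 + 16 + 8 + 4 + 1 = 445 ✓



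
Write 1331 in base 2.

Using repeated division by 2:
1331 ÷ 2 = 665 remainder 1
665 ÷ 2 = 332 remainder 1
332 ÷ 2 = 166 remainder 0
166 ÷ 2 = 83 remainder 0
83 ÷ 2 = 41 remainder 1
41 ÷ 2 = 20 remainder 1
20 ÷ 2 = 10 remainder 0
10 ÷ 2 = 5 remainder 0
5 ÷ 2 = 2 remainder 1
2 ÷ 2 = 1 remainder 0
1 ÷ 2 = 0 remainder 1
Reading remainders bottom to top: 10100110011



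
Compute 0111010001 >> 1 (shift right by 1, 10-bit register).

Original: 0111010001 (decimal 465)
Shift right by 1 position
Drop the 1 low bit; fill with zero on the left
Result: 0011101000 (decimal 232)
Equivalent: 465 >> 1 = 465 ÷ 2^1 = 232



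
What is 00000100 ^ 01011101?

XOR: 1 when bits differ
  00000100
^ 01011101
----------
  01011001
Decimal: 4 ^ 93 = 89



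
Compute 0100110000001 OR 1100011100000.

OR: 1 when either bit is 1
  0100110000001
| 1100011100000
---------------
  1100111100001
Decimal: 2433 | 6368 = 6625



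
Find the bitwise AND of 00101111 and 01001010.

AND: 1 only when both bits are 1
  00101111
& 01001010
----------
  00001010
Decimal: 47 & 74 = 10



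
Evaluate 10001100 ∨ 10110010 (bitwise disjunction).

OR: 1 when either bit is 1
  10001100
| 10110010
----------
  10111110
Decimal: 140 | 178 = 190



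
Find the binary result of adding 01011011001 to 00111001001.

Add column by column from the right: bit + bit + carry-in; write the sum mod 2, carry 1 when the sum is 2 or 3.
carry:  11110110010
        01011011001
+       00111001001
-------------------
       010010100010
(the carry out of the leftmost column, 0, becomes the leading bit)
Decimal check:
  01011011001 = 512 + 128 + 64 + 16 + 8 + 1 = 729
  00111001001 = 256 + 128 + 64 + 8 + 1 = 457
  729 + 457 = 1186, and 010010100010 = 1024 + 128 + 32 + 2 = 1186 ✓



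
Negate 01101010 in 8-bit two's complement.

Original: 01101010
Step 1 - Invert all bits: 10010101
Step 2 - Add 1: 10010110
Verification: 01101010 + 10010110 = 100000000; discarding the end carry (carry out of the top bit) leaves the 8-bit value 00000000, as required for x + (-x)



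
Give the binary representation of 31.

Using repeated division by 2:
31 ÷ 2 = 15 remainder 1
15 ÷ 2 = 7 remainder 1
7 ÷ 2 = 3 remainder 1
3 ÷ 2 = 1 remainder 1
1 ÷ 2 = 0 remainder 1
Reading remainders bottom to top: 11111



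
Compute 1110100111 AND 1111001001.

AND: 1 only when both bits are 1
  1110100111
& 1111001001
------------
  1110000001
Decimal: 935 & 969 = 897



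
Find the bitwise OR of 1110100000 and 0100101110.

OR: 1 when either bit is 1
  1110100000
| 0100101110
------------
  1110101110
Decimal: 928 | 302 = 942



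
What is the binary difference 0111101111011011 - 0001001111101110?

Method 1 - Direct subtraction (column by column from the right: bit − bit − borrow-in; if negative, add 2 and borrow 1 from the next column):
borrow: 0000111111011000
        0111101111011011
-       0001001111101110
------------------------
        0110011111101101

Method 2 - Add two's complement:
Two's complement of 0001001111101110: invert → 1110110000010001, add 1 → 1110110000010010
  0111101111011011
+ 1110110000010010
------------------
 10110011111101101  (end carry out of the top bit = 1)
Discarding the end carry: 0110011111101101
Decimal check:
  0111101111011011 = 16384 + 8192 + 4096 + 2048 + 512 + 256 + 128 + 64 + 16 + 8 + 2 + 1 = 31707
  0001001111101110 = 4096 + 512 + 256 + 128 + 64 + 32 + 8 + 4 + 2 = 5102
  31707 - 5102 = 26605, and 0110011111101101 = 16384 + 8192 + 1024 + 512 + 256 + 128 + 64 + 32 + 8 + 4 + 1 = 26605 ✓



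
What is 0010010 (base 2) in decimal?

Sum of powers of 2 for each 1-bit:
2^1 + 2^4
= 2 + 16
= 18



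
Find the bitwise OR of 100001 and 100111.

OR: 1 when either bit is 1
  100001
| 100111
--------
  100111
Decimal: 33 | 39 = 39



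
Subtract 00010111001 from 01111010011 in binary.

Method 1 - Direct subtraction (column by column from the right: bit − bit − borrow-in; if negative, add 2 and borrow 1 from the next column):
borrow: 00001110000
        01111010011
-       00010111001
-------------------
        01100011010

Method 2 - Add two's complement:
Two's complement of 00010111001: invert → 11101000110, add 1 → 11101000111
  01111010011
+ 11101000111
-------------
 101100011010  (end carry out of the top bit = 1)
Discarding the end carry: 01100011010
Decimal check:
  01111010011 = 512 + 256 + 128 + 64 + 16 + 2 + 1 = 979
  00010111001 = 128 + 32 + 16 + 8 + 1 = 185
  979 - 185 = 794, and 01100011010 = 512 + 256 + 16 + 8 + 2 = 794 ✓



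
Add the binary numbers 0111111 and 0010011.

Add column by column from the right: bit + bit + carry-in; write the sum mod 2, carry 1 when the sum is 2 or 3.
carry:  1111110
        0111111
+       0010011
---------------
       01010010
(the carry out of the leftmost column, 0, becomes the leading bit)
Decimal check:
  0111111 = 32 + 16 + 8 + 4 + 2 + 1 = 63
  0010011 = 16 + 2 + 1 = 19
  63 + 19 = 82, and 01010010 = 64 + 16 + 2 = 82 ✓



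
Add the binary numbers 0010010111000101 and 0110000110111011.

Add column by column from the right: bit + bit + carry-in; write the sum mod 2, carry 1 when the sum is 2 or 3.
carry:  1100001111111110
        0010010111000101
+       0110000110111011
------------------------
       01000011110000000
(the carry out of the leftmost column, 0, becomes the leading bit)
Decimal check:
  0010010111000101 = 8192 + 1024 + 256 + 128 + 64 + 4 + 1 = 9669
  0110000110111011 = 16384 + 8192 + 256 + 128 + 32 + 16 + 8 + 2 + 1 = 25019
  9669 + 25019 = 34688, and 01000011110000000 = 32768 + 1024 + 512 + 256 + 128 = 34688 ✓



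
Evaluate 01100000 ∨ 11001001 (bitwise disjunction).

OR: 1 when either bit is 1
  01100000
| 11001001
----------
  11101001
Decimal: 96 | 201 = 233



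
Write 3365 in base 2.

Using repeated division by 2:
3365 ÷ 2 = 1682 remainder 1
1682 ÷ 2 = 841 remainder 0
841 ÷ 2 = 420 remainder 1
420 ÷ 2 = 210 remainder 0
210 ÷ 2 = 105 remainder 0
105 ÷ 2 = 52 remainder 1
52 ÷ 2 = 26 remainder 0
26 ÷ 2 = 13 remainder 0
13 ÷ 2 = 6 remainder 1
6 ÷ 2 = 3 remainder 0
3 ÷ 2 = 1 remainder 1
1 ÷ 2 = 0 remainder 1
Reading remainders bottom to top: 110100100101



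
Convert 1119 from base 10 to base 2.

Using repeated division by 2:
1119 ÷ 2 = 559 remainder 1
559 ÷ 2 = 279 remainder 1
279 ÷ 2 = 139 remainder 1
139 ÷ 2 = 69 remainder 1
69 ÷ 2 = 34 remainder 1
34 ÷ 2 = 17 remainder 0
17 ÷ 2 = 8 remainder 1
8 ÷ 2 = 4 remainder 0
4 ÷ 2 = 2 remainder 0
2 ÷ 2 = 1 remainder 0
1 ÷ 2 = 0 remainder 1
Reading remainders bottom to top: 10001011111



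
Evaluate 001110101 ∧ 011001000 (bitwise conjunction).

AND: 1 only when both bits are 1
  001110101
& 011001000
-----------
  001000000
Decimal: 117 & 200 = 64



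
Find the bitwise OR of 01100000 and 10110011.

OR: 1 when either bit is 1
  01100000
| 10110011
----------
  11110011
Decimal: 96 | 179 = 243



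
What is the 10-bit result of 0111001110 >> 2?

Original: 0111001110 (decimal 462)
Shift right by 2 positions
Drop the 2 low bits; fill with zeros on the left
Result: 0001110011 (decimal 115)
Equivalent: 462 >> 2 = 462 ÷ 2^2 = 115



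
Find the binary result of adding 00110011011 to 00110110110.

Add column by column from the right: bit + bit + carry-in; write the sum mod 2, carry 1 when the sum is 2 or 3.
carry:  01101111100
        00110011011
+       00110110110
-------------------
       001101010001
(the carry out of the leftmost column, 0, becomes the leading bit)
Decimal check:
  00110011011 = 256 + 128 + 16 + 8 + 2 + 1 = 411
  00110110110 = 256 + 128 + 32 + 16 + 4 + 2 = 438
  411 + 438 = 849, and 001101010001 = 512 + 256 + 64 + 16 + 1 = 849 ✓



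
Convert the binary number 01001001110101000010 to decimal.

Sum of powers of 2 for each 1-bit:
2^1 + 2^6 + 2^8 + 2^10 + 2^11 + 2^12 + 2^15 + 2^18
= 2 + 64 + 256 + 1024 + 2048 + 4096 + 32768 + 262144
= 302402



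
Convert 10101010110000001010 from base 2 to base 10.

Sum of powers of 2 for each 1-bit:
2^1 + 2^3 + 2^10 + 2^11 + 2^13 + 2^15 + 2^17 + 2^19
= 2 + 8 + 1024 + 2048 + 8192 + 32768 + 131072 + 524288
= 699402



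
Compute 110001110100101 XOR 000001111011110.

XOR: 1 when bits differ
  110001110100101
^ 000001111011110
-----------------
  110000001111011
Decimal: 25509 ^ 990 = 24699



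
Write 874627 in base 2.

Using repeated division by 2:
874627 ÷ 2 = 437313 remainder 1
437313 ÷ 2 = 218656 remainder 1
218656 ÷ 2 = 109328 remainder 0
109328 ÷ 2 = 54664 remainder 0
54664 ÷ 2 = 27332 remainder 0
27332 ÷ 2 = 13666 remainder 0
13666 ÷ 2 = 6833 remainder 0
6833 ÷ 2 = 3416 remainder 1
3416 ÷ 2 = 1708 remainder 0
1708 ÷ 2 = 854 remainder 0
854 ÷ 2 = 427 remainder 0
427 ÷ 2 = 213 remainder 1
213 ÷ 2 = 106 remainder 1
106 ÷ 2 = 53 remainder 0
53 ÷ 2 = 26 remainder 1
26 ÷ 2 = 13 remainder 0
13 ÷ 2 = 6 remainder 1
6 ÷ 2 = 3 remainder 0
3 ÷ 2 = 1 remainder 1
1 ÷ 2 = 0 remainder 1
Reading remainders bottom to top: 11010101100010000011



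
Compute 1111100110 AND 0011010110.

AND: 1 only when both bits are 1
  1111100110
& 0011010110
------------
  0011000110
Decimal: 998 & 214 = 198



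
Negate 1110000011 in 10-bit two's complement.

Original (sign bit 1, negative): 1110000011
Step 1 - Invert all bits: 0001111100
Step 2 - Add 1: 0001111101
Verification: 1110000011 + 0001111101 = 10000000000; discarding the end carry (carry out of the top bit) leaves the 10-bit value 0000000000, as required for x + (-x)



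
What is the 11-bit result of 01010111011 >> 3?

Original: 01010111011 (decimal 699)
Shift right by 3 positions
Drop the 3 low bits; fill with zeros on the left
Result: 00001010111 (decimal 87)
Equivalent: 699 >> 3 = 699 ÷ 2^3 = 87



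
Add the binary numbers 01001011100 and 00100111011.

Add column by column from the right: bit + bit + carry-in; write the sum mod 2, carry 1 when the sum is 2 or 3.
carry:  00011110000
        01001011100
+       00100111011
-------------------
       001110010111
(the carry out of the leftmost column, 0, becomes the leading bit)
Decimal check:
  01001011100 = 512 + 64 + 16 + 8 + 4 = 604
  00100111011 = 256 + 32 + 16 + 8 + 2 + 1 = 315
  604 + 315 = 919, and 001110010111 = 512 + 256 + 128 + 16 + 4 + 2 + 1 = 919 ✓



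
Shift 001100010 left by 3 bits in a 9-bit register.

Original: 001100010 (decimal 98)
Shift left by 3 positions
Append 3 zeros on the right and drop the 3 high bits that overflow the 9-bit width
Result: 100010000 (decimal 272)
Equivalent: 98 << 3 = 98 × 2^3 = 784, truncated to 9 bits = 272



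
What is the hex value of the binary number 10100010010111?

Group into 4-bit nibbles from right:
  0010 = 2
  1000 = 8
  1001 = 9
  0111 = 7
Result: 2897



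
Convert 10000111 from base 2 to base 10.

Sum of powers of 2 for each 1-bit:
2^0 + 2^1 + 2^2 + 2^7
= 1 + 2 + 4 + 128
= 135



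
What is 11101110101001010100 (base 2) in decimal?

Sum of powers of 2 for each 1-bit:
2^2 + 2^4 + 2^6 + 2^9 + 2^11 + 2^13 + 2^14 + 2^15 + 2^17 + 2^18 + 2^19
= 4 + 16 + 64 + 512 + 2048 + 8192 + 16384 + 32768 + 131072 + 262144 + 524288
= 977492



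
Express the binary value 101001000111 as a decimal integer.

Sum of powers of 2 for each 1-bit:
2^0 + 2^1 + 2^2 + 2^6 + 2^9 + 2^11
= 1 + 2 + 4 + 64 + 512 + 2048
= 2631



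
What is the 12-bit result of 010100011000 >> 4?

Original: 010100011000 (decimal 1304)
Shift right by 4 positions
Drop the 4 low bits; fill with zeros on the left
Result: 000001010001 (decimal 81)
Equivalent: 1304 >> 4 = 1304 ÷ 2^4 = 81



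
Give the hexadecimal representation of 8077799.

Using repeated division by 16 (digits 10–15 are A–F):
8077799 ÷ 16 = 504862 remainder 7
504862 ÷ 16 = 31553 remainder 14 (E)
31553 ÷ 16 = 1972 remainder 1
1972 ÷ 16 = 123 remainder 4
123 ÷ 16 = 7 remainder 11 (B)
7 ÷ 16 = 0 remainder 7
Reading remainders bottom to top: 7B41E7



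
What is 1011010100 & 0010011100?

AND: 1 only when both bits are 1
  1011010100
& 0010011100
------------
  0010010100
Decimal: 724 & 156 = 148



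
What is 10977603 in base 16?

Using repeated division by 16 (digits 10–15 are A–F):
10977603 ÷ 16 = 686100 remainder 3
686100 ÷ 16 = 42881 remainder 4
42881 ÷ 16 = 2680 remainder 1
2680 ÷ 16 = 167 remainder 8
167 ÷ 16 = 10 remainder 7
10 ÷ 16 = 0 remainder 10 (A)
Reading remainders bottom to top: A78143



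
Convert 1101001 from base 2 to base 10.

Sum of powers of 2 for each 1-bit:
2^0 + 2^3 + 2^5 + 2^6
= 1 + 8 + 32 + 64
= 105



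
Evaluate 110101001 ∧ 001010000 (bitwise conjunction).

AND: 1 only when both bits are 1
  110101001
& 001010000
-----------
  000000000
Decimal: 425 & 80 = 0



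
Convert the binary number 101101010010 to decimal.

Sum of powers of 2 for each 1-bit:
2^1 + 2^4 + 2^6 + 2^8 + 2^9 + 2^11
= 2 + 16 + 64 + 256 + 512 + 2048
= 2898



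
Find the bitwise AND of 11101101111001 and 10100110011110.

AND: 1 only when both bits are 1
  11101101111001
& 10100110011110
----------------
  10100100011000
Decimal: 15225 & 10654 = 10520

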